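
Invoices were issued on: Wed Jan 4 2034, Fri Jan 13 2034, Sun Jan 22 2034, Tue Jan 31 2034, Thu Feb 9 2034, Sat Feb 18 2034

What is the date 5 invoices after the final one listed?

Tue Apr 4 2034

Every event comes 9 days after the last (9, 9, 9, 9, 9).
Sat Feb 18 2034 + 9 days = Mon Feb 27 2034.
Mon Feb 27 2034 + 9 days = Wed Mar 8 2034.
Wed Mar 8 2034 + 9 days = Fri Mar 17 2034.
Fri Mar 17 2034 + 9 days = Sun Mar 26 2034.
Sun Mar 26 2034 + 9 days = Tue Apr 4 2034.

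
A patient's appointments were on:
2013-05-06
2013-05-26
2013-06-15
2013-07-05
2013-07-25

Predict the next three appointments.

The spacing is 20, 20, 20, 20 days — always 20 days.
2013-07-25 + 20 days = 2013-08-14.
2013-08-14 + 20 days = 2013-09-03.
2013-09-03 + 20 days = 2013-09-23.

2013-08-14, 2013-09-03, 2013-09-23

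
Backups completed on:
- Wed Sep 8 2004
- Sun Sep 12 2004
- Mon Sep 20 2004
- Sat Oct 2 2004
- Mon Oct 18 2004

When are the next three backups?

Sun Nov 7 2004, Wed Dec 1 2004, Wed Dec 29 2004

Gaps: 4, 8, 12, 16 days — each gap is 4 larger than the previous one.
Next gap: 20 days. Mon Oct 18 2004 + 20 days = Sun Nov 7 2004.
Next gap: 24 days. Sun Nov 7 2004 + 24 days = Wed Dec 1 2004.
Next gap: 28 days. Wed Dec 1 2004 + 28 days = Wed Dec 29 2004.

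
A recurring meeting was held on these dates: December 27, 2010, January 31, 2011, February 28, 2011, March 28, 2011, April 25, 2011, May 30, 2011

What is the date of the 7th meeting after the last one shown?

December 26, 2011

These are Mondays with 35, 28, 28, 28, 35-day gaps.
Each is the final Monday of its month — January 31, 2011 is past the 28th, so '4th Monday' doesn't fit.
June 2011 ends with Monday June 27, 2011.
Last Monday of July 2011: July 25, 2011.
August 2011 ends with Monday August 29, 2011.
Last Monday of September 2011: September 26, 2011.
Last Monday of October 2011: October 31, 2011.
November 2011 ends with Monday November 28, 2011.
Last Monday of December 2011: December 26, 2011.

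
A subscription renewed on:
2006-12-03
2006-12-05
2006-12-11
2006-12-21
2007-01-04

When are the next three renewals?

Intervals are 2, 6, 10, 14 days — an arithmetic progression with common difference 4.
Next gap: 18 days. 2007-01-04 + 18 days = 2007-01-22.
Next gap: 22 days. 2007-01-22 + 22 days = 2007-02-13.
Next gap: 26 days. 2007-02-13 + 26 days = 2007-03-11.

2007-01-22, 2007-02-13, 2007-03-11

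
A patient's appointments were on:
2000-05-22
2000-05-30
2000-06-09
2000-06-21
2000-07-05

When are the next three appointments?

2000-07-21, 2000-08-08, 2000-08-28

Intervals are 8, 10, 12, 14 days — an arithmetic progression with common difference 2.
Next gap: 16 days. 2000-07-05 + 16 days = 2000-07-21.
Next gap: 18 days. 2000-07-21 + 18 days = 2000-08-08.
Next gap: 20 days. 2000-08-08 + 20 days = 2000-08-28.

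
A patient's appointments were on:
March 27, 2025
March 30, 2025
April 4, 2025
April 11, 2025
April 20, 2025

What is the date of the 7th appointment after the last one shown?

Intervals are 3, 5, 7, 9 days — an arithmetic progression with common difference 2.
Next gap: 11 days. April 20, 2025 + 11 days = May 1, 2025.
Next gap: 13 days. May 1, 2025 + 13 days = May 14, 2025.
Next gap: 15 days. May 14, 2025 + 15 days = May 29, 2025.
Next gap: 17 days. May 29, 2025 + 17 days = June 15, 2025.
Next gap: 19 days. June 15, 2025 + 19 days = July 4, 2025.
Next gap: 21 days. July 4, 2025 + 21 days = July 25, 2025.
Next gap: 23 days. July 25, 2025 + 23 days = August 17, 2025.

August 17, 2025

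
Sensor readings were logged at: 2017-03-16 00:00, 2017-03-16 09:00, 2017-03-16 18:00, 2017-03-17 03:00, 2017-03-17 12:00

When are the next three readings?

Spacing: 9, 9, 9, 9 h — constant 9 h.
2017-03-17 12:00 + 9 h = 2017-03-17 21:00.
2017-03-17 21:00 + 9 h = 2017-03-18 06:00.
2017-03-18 06:00 + 9 h = 2017-03-18 15:00.

2017-03-17 21:00, 2017-03-18 06:00, 2017-03-18 15:00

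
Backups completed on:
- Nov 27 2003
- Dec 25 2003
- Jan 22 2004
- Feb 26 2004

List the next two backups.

These are Thursdays at 28- or 35-day spacing (28, 28, 35).
The pattern: 4th Thursday of the month.
March 2004 — 4th Thursday is Mar 25 2004.
April 2004 — 4th Thursday is Apr 22 2004.

Mar 25 2004, Apr 22 2004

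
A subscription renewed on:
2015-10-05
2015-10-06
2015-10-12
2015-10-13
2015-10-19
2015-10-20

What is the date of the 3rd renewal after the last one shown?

2015-11-02

Gaps: 1, 6, 1, 6, 1 days — not constant, but cyclic with period 2.
The events fall on every Monday and Tuesday.
The following Monday is 2015-10-26.
Next Tuesday: 2015-10-27.
Next Monday: 2015-11-02.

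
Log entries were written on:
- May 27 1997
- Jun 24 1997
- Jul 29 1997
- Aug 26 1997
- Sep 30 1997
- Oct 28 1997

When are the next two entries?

Nov 25 1997, Dec 30 1997

All Tuesdays; the gaps (28, 35, 28, 35, 28) vary with month length.
This is the last Tuesday of each month.
November 1997 ends with Tuesday Nov 25 1997.
Last Tuesday of December 1997: Dec 30 1997.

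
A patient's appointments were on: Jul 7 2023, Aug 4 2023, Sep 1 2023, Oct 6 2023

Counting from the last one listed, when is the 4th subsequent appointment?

All dates are Fridays, 28, 28, 35 days apart.
Specifically, the 1st Friday of each month.
1st Friday of November 2023: Nov 3 2023.
1st Friday of December 2023: Dec 1 2023.
1st Friday of January 2024: Jan 5 2024.
February 2024 — 1st Friday is Feb 2 2024.

Feb 2 2024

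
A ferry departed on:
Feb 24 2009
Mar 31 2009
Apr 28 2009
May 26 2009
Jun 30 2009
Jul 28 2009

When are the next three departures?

Every date is a Tuesday; gaps 35, 28, 28, 35, 28 days.
Each is the last Tuesday of its month (at least one falls on the 29th or later, ruling out '4th Tuesday').
August 2009 ends with Tuesday Aug 25 2009.
September 2009 ends with Tuesday Sep 29 2009.
Last Tuesday of October 2009: Oct 27 2009.

Aug 25 2009, Sep 29 2009, Oct 27 2009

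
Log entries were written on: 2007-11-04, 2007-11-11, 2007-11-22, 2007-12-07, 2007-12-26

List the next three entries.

2008-01-18, 2008-02-14, 2008-03-16

The spacing grows by 4 each time: 7, 11, 15, 19 days.
Next gap: 23 days. 2007-12-26 + 23 days = 2008-01-18.
Next gap: 27 days. 2008-01-18 + 27 days = 2008-02-14.
Next gap: 31 days. 2008-02-14 + 31 days = 2008-03-16.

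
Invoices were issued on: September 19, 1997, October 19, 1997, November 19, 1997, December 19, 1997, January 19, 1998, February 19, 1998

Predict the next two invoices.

Each date is the 19th; the gaps (30, 31, 30, 31, 31) track the month lengths.
The rule is the 19th of each month.
Next: March 1998 → March 19, 1998.
Next: April 1998 → April 19, 1998.

March 19, 1998; April 19, 1998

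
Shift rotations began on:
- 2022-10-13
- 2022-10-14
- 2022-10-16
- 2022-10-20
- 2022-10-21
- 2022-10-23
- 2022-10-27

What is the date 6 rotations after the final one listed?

2022-11-10

Gaps: 1, 2, 4, 1, 2, 4 days — not constant, but cyclic with period 3.
The events fall on every Thursday, Friday and Sunday.
The following Friday is 2022-10-28.
Next Sunday: 2022-10-30.
The following Thursday is 2022-11-03.
Next Friday: 2022-11-04.
Next Sunday: 2022-11-06.
Next Thursday: 2022-11-10.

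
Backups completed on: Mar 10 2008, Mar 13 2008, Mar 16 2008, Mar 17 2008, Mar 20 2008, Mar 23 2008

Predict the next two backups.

Mar 24 2008, Mar 27 2008

Every event lands on a Monday or Thursday or Sunday (gaps cycle 3, 3, 1, 3, 3).
So the schedule is: every Monday, Thursday and Sunday.
Next Monday: Mar 24 2008.
Next Thursday: Mar 27 2008.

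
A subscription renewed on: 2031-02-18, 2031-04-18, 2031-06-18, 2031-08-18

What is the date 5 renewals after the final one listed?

The day-of-month is always 18 (59, 61, 61 days between events).
So this recurs on the 18th of every 2 months.
Next: October 2031 → 2031-10-18.
December 2031: 2031-12-18.
February 2032: 2032-02-18.
April 2032: 2032-04-18.
June 2032: 2032-06-18.

2032-06-18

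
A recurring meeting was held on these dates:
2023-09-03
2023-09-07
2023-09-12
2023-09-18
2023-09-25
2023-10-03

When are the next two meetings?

The spacing grows by 1 each time: 4, 5, 6, 7, 8 days.
Next gap: 9 days. 2023-10-03 + 9 days = 2023-10-12.
Next gap: 10 days. 2023-10-12 + 10 days = 2023-10-22.

2023-10-12, 2023-10-22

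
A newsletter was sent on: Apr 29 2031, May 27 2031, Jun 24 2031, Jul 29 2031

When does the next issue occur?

Aug 26 2031

All Tuesdays; the gaps (28, 28, 35) vary with month length.
This is the last Tuesday of each month.
Last Tuesday of August 2031: Aug 26 2031.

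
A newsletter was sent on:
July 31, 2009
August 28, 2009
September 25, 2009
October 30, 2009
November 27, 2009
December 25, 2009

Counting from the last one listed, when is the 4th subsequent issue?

All Fridays; the gaps (28, 28, 35, 28, 28) vary with month length.
This is the last Friday of each month.
January 2010 ends with Friday January 29, 2010.
February 2010 ends with Friday February 26, 2010.
March 2010 ends with Friday March 26, 2010.
Last Friday of April 2010: April 30, 2010.

April 30, 2010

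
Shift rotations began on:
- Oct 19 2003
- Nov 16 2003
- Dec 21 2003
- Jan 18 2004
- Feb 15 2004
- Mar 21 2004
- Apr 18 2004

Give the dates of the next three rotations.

Gaps: 28, 35, 28, 28, 35, 28 days — a mix of 28 and 35. Every date is a Sunday.
Each is the 3rd Sunday of its month.
3rd Sunday of May 2004: May 16 2004.
3rd Sunday of June 2004: Jun 20 2004.
July 2004 — 3rd Sunday is Jul 18 2004.

May 16 2004, Jun 20 2004, Jul 18 2004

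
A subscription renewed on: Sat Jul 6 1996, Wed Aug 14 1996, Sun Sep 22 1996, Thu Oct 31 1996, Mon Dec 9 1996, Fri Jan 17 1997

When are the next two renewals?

The spacing is 39, 39, 39, 39, 39 days — always 39 days.
Fri Jan 17 1997 + 39 days = Tue Feb 25 1997.
Tue Feb 25 1997 + 39 days = Sat Apr 5 1997.

Tue Feb 25 1997, Sat Apr 5 1997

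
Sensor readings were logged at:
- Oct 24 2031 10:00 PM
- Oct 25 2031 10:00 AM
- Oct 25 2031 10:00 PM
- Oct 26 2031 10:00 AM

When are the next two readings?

The interval is a steady 12 hours (12, 12, 12).
Oct 26 2031 10:00 AM + 12 h = Oct 26 2031 10:00 PM.
Oct 26 2031 10:00 PM + 12 h = Oct 27 2031 10:00 AM.

Oct 26 2031 10:00 PM, Oct 27 2031 10:00 AM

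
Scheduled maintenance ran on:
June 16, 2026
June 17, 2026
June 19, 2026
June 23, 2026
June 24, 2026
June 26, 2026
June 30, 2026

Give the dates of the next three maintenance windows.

Every event lands on a Tuesday or Wednesday or Friday (gaps cycle 1, 2, 4, 1, 2, 4).
So the schedule is: every Tuesday, Wednesday and Friday.
The following Wednesday is July 1, 2026.
Next Friday: July 3, 2026.
The following Tuesday is July 7, 2026.

July 1, 2026; July 3, 2026; July 7, 2026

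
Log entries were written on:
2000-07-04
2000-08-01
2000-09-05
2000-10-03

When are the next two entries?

2000-11-07, 2000-12-05

Gaps: 28, 35, 28 days — a mix of 28 and 35. Every date is a Tuesday.
Each is the 1st Tuesday of its month.
November 2000 — 1st Tuesday is 2000-11-07.
1st Tuesday of December 2000: 2000-12-05.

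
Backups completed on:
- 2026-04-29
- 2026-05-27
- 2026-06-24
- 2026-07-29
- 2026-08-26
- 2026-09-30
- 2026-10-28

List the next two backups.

Every date is a Wednesday; gaps 28, 28, 35, 28, 35, 28 days.
Each is the last Wednesday of its month (at least one falls on the 29th or later, ruling out '4th Wednesday').
Last Wednesday of November 2026: 2026-11-25.
December 2026 ends with Wednesday 2026-12-30.

2026-11-25, 2026-12-30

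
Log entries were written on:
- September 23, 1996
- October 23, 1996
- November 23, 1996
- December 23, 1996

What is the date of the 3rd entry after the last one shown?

The day-of-month is always 23 (30, 31, 30 days between events).
So this recurs on the 23rd of each month.
Next: January 1997 → January 23, 1997.
February 1997: February 23, 1997.
Next: March 1997 → March 23, 1997.

March 23, 1997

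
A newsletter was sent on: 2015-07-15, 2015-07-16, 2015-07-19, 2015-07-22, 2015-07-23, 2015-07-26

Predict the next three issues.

Gaps: 1, 3, 3, 1, 3 days — not constant, but cyclic with period 3.
The events fall on every Wednesday, Thursday and Sunday.
The following Wednesday is 2015-07-29.
Next Thursday: 2015-07-30.
The following Sunday is 2015-08-02.

2015-07-29, 2015-07-30, 2015-08-02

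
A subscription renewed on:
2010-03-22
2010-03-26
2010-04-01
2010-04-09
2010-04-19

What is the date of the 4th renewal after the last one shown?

The spacing grows by 2 each time: 4, 6, 8, 10 days.
Next gap: 12 days. 2010-04-19 + 12 days = 2010-05-01.
Next gap: 14 days. 2010-05-01 + 14 days = 2010-05-15.
Next gap: 16 days. 2010-05-15 + 16 days = 2010-05-31.
Next gap: 18 days. 2010-05-31 + 18 days = 2010-06-18.

2010-06-18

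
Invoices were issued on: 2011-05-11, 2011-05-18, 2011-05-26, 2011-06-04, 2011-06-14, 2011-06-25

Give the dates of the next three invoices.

Intervals are 7, 8, 9, 10, 11 days — an arithmetic progression with common difference 1.
Next gap: 12 days. 2011-06-25 + 12 days = 2011-07-07.
Next gap: 13 days. 2011-07-07 + 13 days = 2011-07-20.
Next gap: 14 days. 2011-07-20 + 14 days = 2011-08-03.

2011-07-07, 2011-07-20, 2011-08-03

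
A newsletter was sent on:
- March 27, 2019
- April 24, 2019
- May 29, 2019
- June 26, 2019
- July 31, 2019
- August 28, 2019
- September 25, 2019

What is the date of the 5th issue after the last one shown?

February 26, 2020

These are Wednesdays with 28, 35, 28, 35, 28, 28-day gaps.
Each is the final Wednesday of its month — May 29, 2019 is past the 28th, so '4th Wednesday' doesn't fit.
Last Wednesday of October 2019: October 30, 2019.
November 2019 ends with Wednesday November 27, 2019.
Last Wednesday of December 2019: December 25, 2019.
Last Wednesday of January 2020: January 29, 2020.
February 2020 ends with Wednesday February 26, 2020.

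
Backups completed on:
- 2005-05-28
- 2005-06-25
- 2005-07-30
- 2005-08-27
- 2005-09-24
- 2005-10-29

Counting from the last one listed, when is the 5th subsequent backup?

Every date is a Saturday; gaps 28, 35, 28, 28, 35 days.
Each is the last Saturday of its month (at least one falls on the 29th or later, ruling out '4th Saturday').
Last Saturday of November 2005: 2005-11-26.
December 2005 ends with Saturday 2005-12-31.
January 2006 ends with Saturday 2006-01-28.
Last Saturday of February 2006: 2006-02-25.
Last Saturday of March 2006: 2006-03-25.

2006-03-25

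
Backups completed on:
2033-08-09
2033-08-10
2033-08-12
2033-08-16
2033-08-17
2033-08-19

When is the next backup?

2033-08-23

Gaps: 1, 2, 4, 1, 2 days — not constant, but cyclic with period 3.
The events fall on every Tuesday, Wednesday and Friday.
The following Tuesday is 2033-08-23.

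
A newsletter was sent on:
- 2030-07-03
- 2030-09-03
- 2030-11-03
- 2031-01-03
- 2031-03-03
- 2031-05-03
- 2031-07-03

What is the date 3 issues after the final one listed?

2032-01-03

The day-of-month is always 3 (62, 61, 61, 59, 61, 61 days between events).
So this recurs on the 3rd of every 2 months.
Next: September 2031 → 2031-09-03.
November 2031: 2031-11-03.
Next: January 2032 → 2032-01-03.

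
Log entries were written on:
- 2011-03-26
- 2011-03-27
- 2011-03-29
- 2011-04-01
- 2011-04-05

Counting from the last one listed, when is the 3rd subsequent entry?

2011-04-23

The spacing grows by 1 each time: 1, 2, 3, 4 days.
Next gap: 5 days. 2011-04-05 + 5 days = 2011-04-10.
Next gap: 6 days. 2011-04-10 + 6 days = 2011-04-16.
Next gap: 7 days. 2011-04-16 + 7 days = 2011-04-23.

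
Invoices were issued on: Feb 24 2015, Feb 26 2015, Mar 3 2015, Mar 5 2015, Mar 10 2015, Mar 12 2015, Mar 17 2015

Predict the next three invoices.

Mar 19 2015, Mar 24 2015, Mar 26 2015

The gap pattern 2, 5, 2, 5, 2, 5 repeats every 2 events.
These are the Tuesdays and Thursdays of each week.
Next Thursday: Mar 19 2015.
The following Tuesday is Mar 24 2015.
The following Thursday is Mar 26 2015.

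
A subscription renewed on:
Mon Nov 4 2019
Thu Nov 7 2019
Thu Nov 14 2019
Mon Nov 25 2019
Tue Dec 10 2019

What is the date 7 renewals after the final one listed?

Gaps: 3, 7, 11, 15 days — each gap is 4 larger than the previous one.
Next gap: 19 days. Tue Dec 10 2019 + 19 days = Sun Dec 29 2019.
Next gap: 23 days. Sun Dec 29 2019 + 23 days = Tue Jan 21 2020.
Next gap: 27 days. Tue Jan 21 2020 + 27 days = Mon Feb 17 2020.
Next gap: 31 days. Mon Feb 17 2020 + 31 days = Thu Mar 19 2020.
Next gap: 35 days. Thu Mar 19 2020 + 35 days = Thu Apr 23 2020.
Next gap: 39 days. Thu Apr 23 2020 + 39 days = Mon Jun 1 2020.
Next gap: 43 days. Mon Jun 1 2020 + 43 days = Tue Jul 14 2020.

Tue Jul 14 2020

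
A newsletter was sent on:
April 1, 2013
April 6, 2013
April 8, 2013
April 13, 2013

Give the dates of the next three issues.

The gap pattern 5, 2, 5 repeats every 2 events.
These are the Mondays and Saturdays of each week.
The following Monday is April 15, 2013.
Next Saturday: April 20, 2013.
The following Monday is April 22, 2013.

April 15, 2013; April 20, 2013; April 22, 2013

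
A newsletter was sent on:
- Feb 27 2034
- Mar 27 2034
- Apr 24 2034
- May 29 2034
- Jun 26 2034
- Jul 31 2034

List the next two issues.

Aug 28 2034, Sep 25 2034

These are Mondays with 28, 28, 35, 28, 35-day gaps.
Each is the final Monday of its month — May 29 2034 is past the 28th, so '4th Monday' doesn't fit.
August 2034 ends with Monday Aug 28 2034.
Last Monday of September 2034: Sep 25 2034.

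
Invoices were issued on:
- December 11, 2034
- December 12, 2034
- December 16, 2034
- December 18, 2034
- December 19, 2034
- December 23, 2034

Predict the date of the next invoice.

Every event lands on a Monday or Tuesday or Saturday (gaps cycle 1, 4, 2, 1, 4).
So the schedule is: every Monday, Tuesday and Saturday.
Next Monday: December 25, 2034.

December 25, 2034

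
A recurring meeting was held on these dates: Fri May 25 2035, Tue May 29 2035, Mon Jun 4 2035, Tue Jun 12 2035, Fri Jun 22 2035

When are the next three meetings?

Gaps: 4, 6, 8, 10 days — each gap is 2 larger than the previous one.
Next gap: 12 days. Fri Jun 22 2035 + 12 days = Wed Jul 4 2035.
Next gap: 14 days. Wed Jul 4 2035 + 14 days = Wed Jul 18 2035.
Next gap: 16 days. Wed Jul 18 2035 + 16 days = Fri Aug 3 2035.

Wed Jul 4 2035, Wed Jul 18 2035, Fri Aug 3 2035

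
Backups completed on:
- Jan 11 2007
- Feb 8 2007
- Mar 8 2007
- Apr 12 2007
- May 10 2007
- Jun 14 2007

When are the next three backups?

Gaps: 28, 28, 35, 28, 35 days — a mix of 28 and 35. Every date is a Thursday.
Each is the 2nd Thursday of its month.
July 2007 — 2nd Thursday is Jul 12 2007.
August 2007 — 2nd Thursday is Aug 9 2007.
September 2007 — 2nd Thursday is Sep 13 2007.

Jul 12 2007, Aug 9 2007, Sep 13 2007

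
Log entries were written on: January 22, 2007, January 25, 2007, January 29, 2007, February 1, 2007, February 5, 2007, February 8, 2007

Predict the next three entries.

February 12, 2007; February 15, 2007; February 19, 2007

Gaps: 3, 4, 3, 4, 3 days — not constant, but cyclic with period 2.
The events fall on every Monday and Thursday.
The following Monday is February 12, 2007.
The following Thursday is February 15, 2007.
The following Monday is February 19, 2007.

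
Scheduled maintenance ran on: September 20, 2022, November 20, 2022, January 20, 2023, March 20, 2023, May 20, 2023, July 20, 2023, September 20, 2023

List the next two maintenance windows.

November 20, 2023; January 20, 2024

Gaps: 61, 61, 59, 61, 61, 62 days — not constant. Every event is on the 20th of the month.
Pattern: the 20th of every 2 months.
November 2023: November 20, 2023.
Next: January 2024 → January 20, 2024.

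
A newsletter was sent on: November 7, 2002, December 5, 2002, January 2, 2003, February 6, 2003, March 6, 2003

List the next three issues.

All dates are Thursdays, 28, 28, 35, 28 days apart.
Specifically, the 1st Thursday of each month.
1st Thursday of April 2003: April 3, 2003.
May 2003 — 1st Thursday is May 1, 2003.
1st Thursday of June 2003: June 5, 2003.

April 3, 2003; May 1, 2003; June 5, 2003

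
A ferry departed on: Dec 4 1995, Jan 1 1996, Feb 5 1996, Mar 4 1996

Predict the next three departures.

Apr 1 1996, May 6 1996, Jun 3 1996

These are Mondays at 28- or 35-day spacing (28, 35, 28).
The pattern: 1st Monday of the month.
1st Monday of April 1996: Apr 1 1996.
1st Monday of May 1996: May 6 1996.
1st Monday of June 1996: Jun 3 1996.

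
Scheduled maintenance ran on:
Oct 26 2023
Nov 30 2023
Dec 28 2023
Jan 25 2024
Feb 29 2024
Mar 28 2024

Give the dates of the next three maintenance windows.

Apr 25 2024, May 30 2024, Jun 27 2024

All Thursdays; the gaps (35, 28, 28, 35, 28) vary with month length.
This is the last Thursday of each month.
April 2024 ends with Thursday Apr 25 2024.
Last Thursday of May 2024: May 30 2024.
Last Thursday of June 2024: Jun 27 2024.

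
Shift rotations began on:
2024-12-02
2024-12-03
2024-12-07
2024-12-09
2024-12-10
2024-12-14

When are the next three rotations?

Every event lands on a Monday or Tuesday or Saturday (gaps cycle 1, 4, 2, 1, 4).
So the schedule is: every Monday, Tuesday and Saturday.
The following Monday is 2024-12-16.
The following Tuesday is 2024-12-17.
The following Saturday is 2024-12-21.

2024-12-16, 2024-12-17, 2024-12-21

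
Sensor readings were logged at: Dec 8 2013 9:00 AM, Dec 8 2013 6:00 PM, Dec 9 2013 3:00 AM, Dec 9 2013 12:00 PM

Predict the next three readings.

Dec 9 2013 9:00 PM, Dec 10 2013 6:00 AM, Dec 10 2013 3:00 PM

The interval is a steady 9 hours (9, 9, 9).
Dec 9 2013 12:00 PM + 9 h = Dec 9 2013 9:00 PM.
Dec 9 2013 9:00 PM + 9 h = Dec 10 2013 6:00 AM.
Dec 10 2013 6:00 AM + 9 h = Dec 10 2013 3:00 PM.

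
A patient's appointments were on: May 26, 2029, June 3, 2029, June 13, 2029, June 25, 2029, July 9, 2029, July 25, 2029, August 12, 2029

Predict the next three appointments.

The spacing grows by 2 each time: 8, 10, 12, 14, 16, 18 days.
Next gap: 20 days. August 12, 2029 + 20 days = September 1, 2029.
Next gap: 22 days. September 1, 2029 + 22 days = September 23, 2029.
Next gap: 24 days. September 23, 2029 + 24 days = October 17, 2029.

September 1, 2029; September 23, 2029; October 17, 2029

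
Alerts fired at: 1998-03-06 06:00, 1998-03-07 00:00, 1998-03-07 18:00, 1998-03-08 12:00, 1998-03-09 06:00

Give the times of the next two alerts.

1998-03-10 00:00, 1998-03-10 18:00

Spacing: 18, 18, 18, 18 h — constant 18 h.
1998-03-09 06:00 + 18 h = 1998-03-10 00:00.
1998-03-10 00:00 + 18 h = 1998-03-10 18:00.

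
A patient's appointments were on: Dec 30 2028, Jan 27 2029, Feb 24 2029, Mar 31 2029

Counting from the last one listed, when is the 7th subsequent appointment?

Every date is a Saturday; gaps 28, 28, 35 days.
Each is the last Saturday of its month (at least one falls on the 29th or later, ruling out '4th Saturday').
April 2029 ends with Saturday Apr 28 2029.
May 2029 ends with Saturday May 26 2029.
June 2029 ends with Saturday Jun 30 2029.
July 2029 ends with Saturday Jul 28 2029.
August 2029 ends with Saturday Aug 25 2029.
Last Saturday of September 2029: Sep 29 2029.
Last Saturday of October 2029: Oct 27 2029.

Oct 27 2029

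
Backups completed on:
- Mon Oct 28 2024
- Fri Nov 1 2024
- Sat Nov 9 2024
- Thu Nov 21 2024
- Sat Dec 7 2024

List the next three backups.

Fri Dec 27 2024, Mon Jan 20 2025, Mon Feb 17 2025

Intervals are 4, 8, 12, 16 days — an arithmetic progression with common difference 4.
Next gap: 20 days. Sat Dec 7 2024 + 20 days = Fri Dec 27 2024.
Next gap: 24 days. Fri Dec 27 2024 + 24 days = Mon Jan 20 2025.
Next gap: 28 days. Mon Jan 20 2025 + 28 days = Mon Feb 17 2025.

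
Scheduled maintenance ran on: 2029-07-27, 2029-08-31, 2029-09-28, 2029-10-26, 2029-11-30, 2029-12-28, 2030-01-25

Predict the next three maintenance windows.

All Fridays; the gaps (35, 28, 28, 35, 28, 28) vary with month length.
This is the last Friday of each month.
February 2030 ends with Friday 2030-02-22.
Last Friday of March 2030: 2030-03-29.
April 2030 ends with Friday 2030-04-26.

2030-02-22, 2030-03-29, 2030-04-26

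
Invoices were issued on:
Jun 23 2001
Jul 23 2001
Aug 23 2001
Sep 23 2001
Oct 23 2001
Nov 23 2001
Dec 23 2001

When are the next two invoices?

Gaps: 30, 31, 31, 30, 31, 30 days — not constant. Every event is on the 23rd of the month.
Pattern: the 23rd of each month.
January 2002: Jan 23 2002.
Next: February 2002 → Feb 23 2002.

Jan 23 2002, Feb 23 2002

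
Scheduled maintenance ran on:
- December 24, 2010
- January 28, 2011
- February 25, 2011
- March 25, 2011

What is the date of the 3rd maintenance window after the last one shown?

June 24, 2011

Gaps: 35, 28, 28 days — a mix of 28 and 35. Every date is a Friday.
Each is the 4th Friday of its month.
April 2011 — 4th Friday is April 22, 2011.
4th Friday of May 2011: May 27, 2011.
June 2011 — 4th Friday is June 24, 2011.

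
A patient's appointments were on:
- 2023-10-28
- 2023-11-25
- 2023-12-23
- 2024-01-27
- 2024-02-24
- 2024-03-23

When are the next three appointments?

Gaps: 28, 28, 35, 28, 28 days — a mix of 28 and 35. Every date is a Saturday.
Each is the 4th Saturday of its month.
April 2024 — 4th Saturday is 2024-04-27.
May 2024 — 4th Saturday is 2024-05-25.
4th Saturday of June 2024: 2024-06-22.

2024-04-27, 2024-05-25, 2024-06-22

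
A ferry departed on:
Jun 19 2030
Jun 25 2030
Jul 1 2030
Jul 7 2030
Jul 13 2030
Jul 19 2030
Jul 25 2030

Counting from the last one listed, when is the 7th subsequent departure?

Sep 5 2030

The spacing is 6, 6, 6, 6, 6, 6 days — always 6 days.
Jul 25 2030 + 6 days = Jul 31 2030.
Jul 31 2030 + 6 days = Aug 6 2030.
Aug 6 2030 + 6 days = Aug 12 2030.
Aug 12 2030 + 6 days = Aug 18 2030.
Aug 18 2030 + 6 days = Aug 24 2030.
Aug 24 2030 + 6 days = Aug 30 2030.
Aug 30 2030 + 6 days = Sep 5 2030.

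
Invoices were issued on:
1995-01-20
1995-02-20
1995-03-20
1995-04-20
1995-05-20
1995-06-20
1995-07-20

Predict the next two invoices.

Each date is the 20th; the gaps (31, 28, 31, 30, 31, 30) track the month lengths.
The rule is the 20th of each month.
August 1995: 1995-08-20.
Next: September 1995 → 1995-09-20.

1995-08-20, 1995-09-20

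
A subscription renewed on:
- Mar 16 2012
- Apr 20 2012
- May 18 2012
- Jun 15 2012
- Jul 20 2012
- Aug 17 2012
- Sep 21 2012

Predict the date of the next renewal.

These are Fridays at 28- or 35-day spacing (35, 28, 28, 35, 28, 35).
The pattern: 3rd Friday of the month.
3rd Friday of October 2012: Oct 19 2012.

Oct 19 2012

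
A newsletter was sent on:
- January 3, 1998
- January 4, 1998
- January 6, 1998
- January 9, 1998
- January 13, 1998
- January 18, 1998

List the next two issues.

Gaps: 1, 2, 3, 4, 5 days — each gap is 1 larger than the previous one.
Next gap: 6 days. January 18, 1998 + 6 days = January 24, 1998.
Next gap: 7 days. January 24, 1998 + 7 days = January 31, 1998.

January 24, 1998; January 31, 1998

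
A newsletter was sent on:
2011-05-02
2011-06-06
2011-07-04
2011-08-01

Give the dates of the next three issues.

2011-09-05, 2011-10-03, 2011-11-07

All dates are Mondays, 35, 28, 28 days apart.
Specifically, the 1st Monday of each month.
September 2011 — 1st Monday is 2011-09-05.
October 2011 — 1st Monday is 2011-10-03.
1st Monday of November 2011: 2011-11-07.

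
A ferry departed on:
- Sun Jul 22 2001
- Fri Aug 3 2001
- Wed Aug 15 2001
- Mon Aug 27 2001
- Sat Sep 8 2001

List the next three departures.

Thu Sep 20 2001, Tue Oct 2 2001, Sun Oct 14 2001

The spacing is 12, 12, 12, 12 days — always 12 days.
Sat Sep 8 2001 + 12 days = Thu Sep 20 2001.
Thu Sep 20 2001 + 12 days = Tue Oct 2 2001.
Tue Oct 2 2001 + 12 days = Sun Oct 14 2001.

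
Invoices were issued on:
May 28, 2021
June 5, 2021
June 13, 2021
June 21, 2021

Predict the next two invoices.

June 29, 2021; July 7, 2021

The spacing is 8, 8, 8 days — always 8 days.
June 21, 2021 + 8 days = June 29, 2021.
June 29, 2021 + 8 days = July 7, 2021.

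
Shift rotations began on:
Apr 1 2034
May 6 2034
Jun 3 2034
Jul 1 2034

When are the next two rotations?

Gaps: 35, 28, 28 days — a mix of 28 and 35. Every date is a Saturday.
Each is the 1st Saturday of its month.
1st Saturday of August 2034: Aug 5 2034.
1st Saturday of September 2034: Sep 2 2034.

Aug 5 2034, Sep 2 2034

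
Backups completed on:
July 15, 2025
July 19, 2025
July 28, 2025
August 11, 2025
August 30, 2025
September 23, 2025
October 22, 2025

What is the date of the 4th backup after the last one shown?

April 6, 2026

Intervals are 4, 9, 14, 19, 24, 29 days — an arithmetic progression with common difference 5.
Next gap: 34 days. October 22, 2025 + 34 days = November 25, 2025.
Next gap: 39 days. November 25, 2025 + 39 days = January 3, 2026.
Next gap: 44 days. January 3, 2026 + 44 days = February 16, 2026.
Next gap: 49 days. February 16, 2026 + 49 days = April 6, 2026.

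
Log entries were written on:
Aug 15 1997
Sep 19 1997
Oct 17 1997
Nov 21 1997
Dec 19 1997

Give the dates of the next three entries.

Jan 16 1998, Feb 20 1998, Mar 20 1998

These are Fridays at 28- or 35-day spacing (35, 28, 35, 28).
The pattern: 3rd Friday of the month.
3rd Friday of January 1998: Jan 16 1998.
February 1998 — 3rd Friday is Feb 20 1998.
3rd Friday of March 1998: Mar 20 1998.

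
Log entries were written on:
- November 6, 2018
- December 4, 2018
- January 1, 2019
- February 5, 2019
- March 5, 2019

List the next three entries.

April 2, 2019; May 7, 2019; June 4, 2019

All dates are Tuesdays, 28, 28, 35, 28 days apart.
Specifically, the 1st Tuesday of each month.
1st Tuesday of April 2019: April 2, 2019.
1st Tuesday of May 2019: May 7, 2019.
June 2019 — 1st Tuesday is June 4, 2019.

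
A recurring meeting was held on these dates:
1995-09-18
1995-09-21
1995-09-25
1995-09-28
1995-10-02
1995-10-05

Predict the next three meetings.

Gaps: 3, 4, 3, 4, 3 days — not constant, but cyclic with period 2.
The events fall on every Monday and Thursday.
The following Monday is 1995-10-09.
The following Thursday is 1995-10-12.
Next Monday: 1995-10-16.

1995-10-09, 1995-10-12, 1995-10-16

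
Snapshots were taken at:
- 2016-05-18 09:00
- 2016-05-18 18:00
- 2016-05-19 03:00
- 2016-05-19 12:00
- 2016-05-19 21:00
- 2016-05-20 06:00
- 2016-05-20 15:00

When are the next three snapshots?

2016-05-21 00:00, 2016-05-21 09:00, 2016-05-21 18:00

Gaps: 9, 9, 9, 9, 9, 9 hours — each event is 9 hours after the previous one.
2016-05-20 15:00 + 9 h = 2016-05-21 00:00.
2016-05-21 00:00 + 9 h = 2016-05-21 09:00.
2016-05-21 09:00 + 9 h = 2016-05-21 18:00.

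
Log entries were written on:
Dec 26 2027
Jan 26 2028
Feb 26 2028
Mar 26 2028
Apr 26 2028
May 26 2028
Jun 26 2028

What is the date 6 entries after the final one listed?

Dec 26 2028

Each date is the 26th; the gaps (31, 31, 29, 31, 30, 31) track the month lengths.
The rule is the 26th of each month.
Next: July 2028 → Jul 26 2028.
Next: August 2028 → Aug 26 2028.
September 2028: Sep 26 2028.
Next: October 2028 → Oct 26 2028.
Next: November 2028 → Nov 26 2028.
Next: December 2028 → Dec 26 2028.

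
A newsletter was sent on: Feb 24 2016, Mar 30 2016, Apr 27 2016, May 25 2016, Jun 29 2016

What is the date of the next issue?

Jul 27 2016

All Wednesdays; the gaps (35, 28, 28, 35) vary with month length.
This is the last Wednesday of each month.
July 2016 ends with Wednesday Jul 27 2016.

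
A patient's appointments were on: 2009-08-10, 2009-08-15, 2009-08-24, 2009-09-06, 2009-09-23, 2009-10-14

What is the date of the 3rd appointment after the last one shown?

Gaps: 5, 9, 13, 17, 21 days — each gap is 4 larger than the previous one.
Next gap: 25 days. 2009-10-14 + 25 days = 2009-11-08.
Next gap: 29 days. 2009-11-08 + 29 days = 2009-12-07.
Next gap: 33 days. 2009-12-07 + 33 days = 2010-01-09.

2010-01-09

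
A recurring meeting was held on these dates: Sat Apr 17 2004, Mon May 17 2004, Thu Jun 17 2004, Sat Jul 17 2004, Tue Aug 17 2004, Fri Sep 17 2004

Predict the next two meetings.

Gaps: 30, 31, 30, 31, 31 days — not constant. Every event is on the 17th of the month.
Pattern: the 17th of each month.
October 2004: Sun Oct 17 2004.
November 2004: Wed Nov 17 2004.

Sun Oct 17 2004, Wed Nov 17 2004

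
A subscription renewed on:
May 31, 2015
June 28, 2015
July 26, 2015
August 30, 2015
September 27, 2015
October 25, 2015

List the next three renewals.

All Sundays; the gaps (28, 28, 35, 28, 28) vary with month length.
This is the last Sunday of each month.
November 2015 ends with Sunday November 29, 2015.
December 2015 ends with Sunday December 27, 2015.
Last Sunday of January 2016: January 31, 2016.

November 29, 2015; December 27, 2015; January 31, 2016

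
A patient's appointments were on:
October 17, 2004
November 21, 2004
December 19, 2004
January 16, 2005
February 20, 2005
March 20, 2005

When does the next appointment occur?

April 17, 2005

These are Sundays at 28- or 35-day spacing (35, 28, 28, 35, 28).
The pattern: 3rd Sunday of the month.
April 2005 — 3rd Sunday is April 17, 2005.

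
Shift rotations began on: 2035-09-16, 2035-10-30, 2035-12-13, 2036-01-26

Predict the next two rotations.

2036-03-10, 2036-04-23

Every event comes 44 days after the last (44, 44, 44).
2036-01-26 + 44 days = 2036-03-10.
2036-03-10 + 44 days = 2036-04-23.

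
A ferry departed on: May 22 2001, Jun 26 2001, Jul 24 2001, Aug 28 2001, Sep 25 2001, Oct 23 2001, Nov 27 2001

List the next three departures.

These are Tuesdays at 28- or 35-day spacing (35, 28, 35, 28, 28, 35).
The pattern: 4th Tuesday of the month.
4th Tuesday of December 2001: Dec 25 2001.
January 2002 — 4th Tuesday is Jan 22 2002.
February 2002 — 4th Tuesday is Feb 26 2002.

Dec 25 2001, Jan 22 2002, Feb 26 2002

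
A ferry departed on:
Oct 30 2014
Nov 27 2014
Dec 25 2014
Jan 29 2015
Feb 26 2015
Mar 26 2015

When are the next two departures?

Every date is a Thursday; gaps 28, 28, 35, 28, 28 days.
Each is the last Thursday of its month (at least one falls on the 29th or later, ruling out '4th Thursday').
Last Thursday of April 2015: Apr 30 2015.
May 2015 ends with Thursday May 28 2015.

Apr 30 2015, May 28 2015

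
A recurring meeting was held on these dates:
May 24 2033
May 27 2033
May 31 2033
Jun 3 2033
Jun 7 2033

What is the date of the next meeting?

Gaps: 3, 4, 3, 4 days — not constant, but cyclic with period 2.
The events fall on every Tuesday and Friday.
Next Friday: Jun 10 2033.

Jun 10 2033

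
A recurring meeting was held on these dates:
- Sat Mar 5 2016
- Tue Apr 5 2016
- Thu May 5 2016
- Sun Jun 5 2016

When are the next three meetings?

Gaps: 31, 30, 31 days — not constant. Every event is on the 5th of the month.
Pattern: the 5th of each month.
July 2016: Tue Jul 5 2016.
Next: August 2016 → Fri Aug 5 2016.
Next: September 2016 → Mon Sep 5 2016.

Tue Jul 5 2016, Fri Aug 5 2016, Mon Sep 5 2016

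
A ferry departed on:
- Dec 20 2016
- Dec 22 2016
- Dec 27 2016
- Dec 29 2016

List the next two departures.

Jan 3 2017, Jan 5 2017

Every event lands on a Tuesday or Thursday (gaps cycle 2, 5, 2).
So the schedule is: every Tuesday and Thursday.
The following Tuesday is Jan 3 2017.
Next Thursday: Jan 5 2017.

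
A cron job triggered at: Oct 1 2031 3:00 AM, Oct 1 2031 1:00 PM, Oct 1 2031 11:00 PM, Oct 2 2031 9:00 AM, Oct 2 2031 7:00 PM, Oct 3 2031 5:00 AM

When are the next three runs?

The interval is a steady 10 hours (10, 10, 10, 10, 10).
Oct 3 2031 5:00 AM + 10 h = Oct 3 2031 3:00 PM.
Oct 3 2031 3:00 PM + 10 h = Oct 4 2031 1:00 AM.
Oct 4 2031 1:00 AM + 10 h = Oct 4 2031 11:00 AM.

Oct 3 2031 3:00 PM, Oct 4 2031 1:00 AM, Oct 4 2031 11:00 AM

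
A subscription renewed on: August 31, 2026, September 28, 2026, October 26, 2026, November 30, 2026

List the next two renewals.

December 28, 2026; January 25, 2027

These are Mondays with 28, 28, 35-day gaps.
Each is the final Monday of its month — August 31, 2026 is past the 28th, so '4th Monday' doesn't fit.
December 2026 ends with Monday December 28, 2026.
January 2027 ends with Monday January 25, 2027.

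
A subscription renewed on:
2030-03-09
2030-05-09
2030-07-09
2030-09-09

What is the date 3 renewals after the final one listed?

Gaps: 61, 61, 62 days — not constant. Every event is on the 9th of the month.
Pattern: the 9th of every 2 months.
November 2030: 2030-11-09.
January 2031: 2031-01-09.
March 2031: 2031-03-09.

2031-03-09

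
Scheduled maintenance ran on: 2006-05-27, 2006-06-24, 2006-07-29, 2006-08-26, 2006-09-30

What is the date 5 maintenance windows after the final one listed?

All Saturdays; the gaps (28, 35, 28, 35) vary with month length.
This is the last Saturday of each month.
October 2006 ends with Saturday 2006-10-28.
November 2006 ends with Saturday 2006-11-25.
December 2006 ends with Saturday 2006-12-30.
January 2007 ends with Saturday 2007-01-27.
Last Saturday of February 2007: 2007-02-24.

2007-02-24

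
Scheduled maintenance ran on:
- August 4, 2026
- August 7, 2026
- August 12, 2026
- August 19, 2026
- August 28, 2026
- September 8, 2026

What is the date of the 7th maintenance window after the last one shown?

January 19, 2027

Intervals are 3, 5, 7, 9, 11 days — an arithmetic progression with common difference 2.
Next gap: 13 days. September 8, 2026 + 13 days = September 21, 2026.
Next gap: 15 days. September 21, 2026 + 15 days = October 6, 2026.
Next gap: 17 days. October 6, 2026 + 17 days = October 23, 2026.
Next gap: 19 days. October 23, 2026 + 19 days = November 11, 2026.
Next gap: 21 days. November 11, 2026 + 21 days = December 2, 2026.
Next gap: 23 days. December 2, 2026 + 23 days = December 25, 2026.
Next gap: 25 days. December 25, 2026 + 25 days = January 19, 2027.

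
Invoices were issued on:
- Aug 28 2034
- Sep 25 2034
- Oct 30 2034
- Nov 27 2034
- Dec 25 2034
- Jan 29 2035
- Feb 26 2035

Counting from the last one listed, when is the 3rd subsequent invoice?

May 28 2035

All Mondays; the gaps (28, 35, 28, 28, 35, 28) vary with month length.
This is the last Monday of each month.
Last Monday of March 2035: Mar 26 2035.
Last Monday of April 2035: Apr 30 2035.
Last Monday of May 2035: May 28 2035.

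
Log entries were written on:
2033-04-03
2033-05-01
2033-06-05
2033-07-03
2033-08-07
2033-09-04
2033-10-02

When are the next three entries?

2033-11-06, 2033-12-04, 2034-01-01

Gaps: 28, 35, 28, 35, 28, 28 days — a mix of 28 and 35. Every date is a Sunday.
Each is the 1st Sunday of its month.
1st Sunday of November 2033: 2033-11-06.
December 2033 — 1st Sunday is 2033-12-04.
January 2034 — 1st Sunday is 2034-01-01.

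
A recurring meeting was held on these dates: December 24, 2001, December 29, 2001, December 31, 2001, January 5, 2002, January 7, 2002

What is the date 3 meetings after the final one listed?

January 19, 2002

Every event lands on a Monday or Saturday (gaps cycle 5, 2, 5, 2).
So the schedule is: every Monday and Saturday.
Next Saturday: January 12, 2002.
The following Monday is January 14, 2002.
Next Saturday: January 19, 2002.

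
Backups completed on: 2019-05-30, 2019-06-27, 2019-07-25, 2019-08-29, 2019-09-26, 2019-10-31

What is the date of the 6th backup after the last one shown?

2020-04-30

Every date is a Thursday; gaps 28, 28, 35, 28, 35 days.
Each is the last Thursday of its month (at least one falls on the 29th or later, ruling out '4th Thursday').
Last Thursday of November 2019: 2019-11-28.
December 2019 ends with Thursday 2019-12-26.
Last Thursday of January 2020: 2020-01-30.
Last Thursday of February 2020: 2020-02-27.
Last Thursday of March 2020: 2020-03-26.
Last Thursday of April 2020: 2020-04-30.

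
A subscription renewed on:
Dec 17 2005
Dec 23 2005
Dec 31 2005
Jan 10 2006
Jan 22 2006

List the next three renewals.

The spacing grows by 2 each time: 6, 8, 10, 12 days.
Next gap: 14 days. Jan 22 2006 + 14 days = Feb 5 2006.
Next gap: 16 days. Feb 5 2006 + 16 days = Feb 21 2006.
Next gap: 18 days. Feb 21 2006 + 18 days = Mar 11 2006.

Feb 5 2006, Feb 21 2006, Mar 11 2006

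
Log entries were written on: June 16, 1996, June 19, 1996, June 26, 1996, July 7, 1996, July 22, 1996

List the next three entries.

Gaps: 3, 7, 11, 15 days — each gap is 4 larger than the previous one.
Next gap: 19 days. July 22, 1996 + 19 days = August 10, 1996.
Next gap: 23 days. August 10, 1996 + 23 days = September 2, 1996.
Next gap: 27 days. September 2, 1996 + 27 days = September 29, 1996.

August 10, 1996; September 2, 1996; September 29, 1996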